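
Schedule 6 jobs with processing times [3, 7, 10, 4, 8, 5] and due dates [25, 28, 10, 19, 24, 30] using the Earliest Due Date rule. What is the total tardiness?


Sort by due date (EDD order): [(10, 10), (4, 19), (8, 24), (3, 25), (7, 28), (5, 30)]
Compute completion times and tardiness:
  Job 1: p=10, d=10, C=10, tardiness=max(0,10-10)=0
  Job 2: p=4, d=19, C=14, tardiness=max(0,14-19)=0
  Job 3: p=8, d=24, C=22, tardiness=max(0,22-24)=0
  Job 4: p=3, d=25, C=25, tardiness=max(0,25-25)=0
  Job 5: p=7, d=28, C=32, tardiness=max(0,32-28)=4
  Job 6: p=5, d=30, C=37, tardiness=max(0,37-30)=7
Total tardiness = 11

11


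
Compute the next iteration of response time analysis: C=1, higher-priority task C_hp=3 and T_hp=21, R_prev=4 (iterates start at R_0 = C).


R_next = C + ceil(R_prev / T_hp) * C_hp
ceil(4 / 21) = ceil(0.1905) = 1
Interference = 1 * 3 = 3
R_next = 1 + 3 = 4
R_next = R_prev, so the iteration has converged (response time = 4).

4


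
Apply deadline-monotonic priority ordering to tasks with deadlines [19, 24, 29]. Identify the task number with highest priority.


Sort tasks by relative deadline (ascending):
  Task 1: deadline = 19
  Task 2: deadline = 24
  Task 3: deadline = 29
Priority order (highest first): [1, 2, 3]
Highest priority task = 1

1


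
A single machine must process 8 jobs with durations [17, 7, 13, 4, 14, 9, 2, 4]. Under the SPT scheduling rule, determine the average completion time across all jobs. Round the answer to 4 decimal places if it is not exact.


Sort jobs by processing time (SPT order): [2, 4, 4, 7, 9, 13, 14, 17]
Compute completion times sequentially:
  Job 1: processing = 2, completes at 2
  Job 2: processing = 4, completes at 6
  Job 3: processing = 4, completes at 10
  Job 4: processing = 7, completes at 17
  Job 5: processing = 9, completes at 26
  Job 6: processing = 13, completes at 39
  Job 7: processing = 14, completes at 53
  Job 8: processing = 17, completes at 70
Sum of completion times = 223
Average completion time = 223/8 = 27.875

27.875


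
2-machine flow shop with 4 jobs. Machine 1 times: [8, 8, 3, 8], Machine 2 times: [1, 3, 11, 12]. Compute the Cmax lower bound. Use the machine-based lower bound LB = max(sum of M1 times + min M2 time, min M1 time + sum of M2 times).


LB1 = sum(M1 times) + min(M2 times) = 27 + 1 = 28
LB2 = min(M1 times) + sum(M2 times) = 3 + 27 = 30
Lower bound = max(LB1, LB2) = max(28, 30) = 30

30


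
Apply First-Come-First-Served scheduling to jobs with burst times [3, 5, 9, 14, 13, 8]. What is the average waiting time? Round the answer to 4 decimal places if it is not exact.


FCFS order (as given): [3, 5, 9, 14, 13, 8]
Waiting times:
  Job 1: wait = 0
  Job 2: wait = 3
  Job 3: wait = 8
  Job 4: wait = 17
  Job 5: wait = 31
  Job 6: wait = 44
Sum of waiting times = 103
Average waiting time = 103/6 = 17.1667

17.1667


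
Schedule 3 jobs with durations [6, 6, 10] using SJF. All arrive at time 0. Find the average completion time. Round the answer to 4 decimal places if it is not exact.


SJF order (ascending): [6, 6, 10]
Completion times:
  Job 1: burst=6, C=6
  Job 2: burst=6, C=12
  Job 3: burst=10, C=22
Average completion = 40/3 = 13.3333

13.3333


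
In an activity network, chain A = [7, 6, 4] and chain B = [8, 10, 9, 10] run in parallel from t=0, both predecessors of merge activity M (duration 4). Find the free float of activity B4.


ES(B4) = sum of predecessors on chain B = 27
EF(B4) = ES + duration = 27 + 10 = 37
Successor of B4 is M. ES(M) = max(sum(A), sum(B)) = max(17, 37) = 37
Free float = ES(successor) - EF(current) = 37 - 37 = 0

0


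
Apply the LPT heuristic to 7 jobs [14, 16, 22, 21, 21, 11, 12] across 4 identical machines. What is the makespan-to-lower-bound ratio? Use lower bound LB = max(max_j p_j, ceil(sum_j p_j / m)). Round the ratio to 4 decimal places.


LPT order: [22, 21, 21, 16, 14, 12, 11]
Machine loads after assignment: [22, 33, 32, 30]
LPT makespan = 33
Lower bound = max(max_job, ceil(total/4)) = max(22, 30) = 30
Ratio = 33 / 30 = 1.1

1.1


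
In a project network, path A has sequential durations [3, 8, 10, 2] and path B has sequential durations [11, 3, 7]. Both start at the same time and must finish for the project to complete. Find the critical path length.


Path A total = 3 + 8 + 10 + 2 = 23
Path B total = 11 + 3 + 7 = 21
Critical path = longest path = max(23, 21) = 23

23


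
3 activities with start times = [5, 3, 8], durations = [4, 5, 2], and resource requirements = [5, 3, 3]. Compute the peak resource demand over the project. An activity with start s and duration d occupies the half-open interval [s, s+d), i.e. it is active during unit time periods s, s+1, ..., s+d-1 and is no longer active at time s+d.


Each activity i is active on [start_i, start_i + duration_i).
Compute total resource usage per time slot:
  t=0: active resources = [], total = 0
  t=1: active resources = [], total = 0
  t=2: active resources = [], total = 0
  t=3: active resources = [3], total = 3
  t=4: active resources = [3], total = 3
  t=5: active resources = [5, 3], total = 8
  t=6: active resources = [5, 3], total = 8
  t=7: active resources = [5, 3], total = 8
  t=8: active resources = [5, 3], total = 8
  t=9: active resources = [3], total = 3
Peak resource demand = 8

8


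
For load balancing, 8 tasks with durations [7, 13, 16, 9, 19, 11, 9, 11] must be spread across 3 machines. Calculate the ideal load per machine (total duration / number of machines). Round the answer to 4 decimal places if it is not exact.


Total processing time = 7 + 13 + 16 + 9 + 19 + 11 + 9 + 11 = 95
Number of machines = 3
Ideal balanced load = 95 / 3 = 31.6667

31.6667


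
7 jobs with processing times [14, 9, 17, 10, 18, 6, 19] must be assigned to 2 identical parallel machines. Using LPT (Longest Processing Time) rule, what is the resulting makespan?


Sort jobs in decreasing order (LPT): [19, 18, 17, 14, 10, 9, 6]
Assign each job to the least loaded machine:
  Machine 1: jobs [19, 14, 10, 6], load = 49
  Machine 2: jobs [18, 17, 9], load = 44
Makespan = max load = 49

49


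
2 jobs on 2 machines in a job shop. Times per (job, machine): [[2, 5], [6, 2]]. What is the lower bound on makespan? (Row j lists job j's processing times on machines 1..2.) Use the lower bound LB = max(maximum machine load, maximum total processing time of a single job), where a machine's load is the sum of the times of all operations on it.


Machine loads:
  Machine 1: 2 + 6 = 8
  Machine 2: 5 + 2 = 7
Max machine load = 8
Job totals:
  Job 1: 7
  Job 2: 8
Max job total = 8
Lower bound = max(8, 8) = 8

8


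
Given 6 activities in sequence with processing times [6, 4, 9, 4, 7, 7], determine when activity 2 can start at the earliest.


Activity 2 starts after activities 1 through 1 complete.
Predecessor durations: [6]
ES = 6 = 6

6


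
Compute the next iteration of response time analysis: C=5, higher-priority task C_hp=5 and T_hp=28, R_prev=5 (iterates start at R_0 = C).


R_next = C + ceil(R_prev / T_hp) * C_hp
ceil(5 / 28) = ceil(0.1786) = 1
Interference = 1 * 5 = 5
R_next = 5 + 5 = 10

10


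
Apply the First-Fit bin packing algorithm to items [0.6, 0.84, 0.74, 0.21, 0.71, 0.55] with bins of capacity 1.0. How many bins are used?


Place items sequentially using First-Fit:
  Item 0.6 -> new Bin 1
  Item 0.84 -> new Bin 2
  Item 0.74 -> new Bin 3
  Item 0.21 -> Bin 1 (now 0.81)
  Item 0.71 -> new Bin 4
  Item 0.55 -> new Bin 5
Total bins used = 5

5


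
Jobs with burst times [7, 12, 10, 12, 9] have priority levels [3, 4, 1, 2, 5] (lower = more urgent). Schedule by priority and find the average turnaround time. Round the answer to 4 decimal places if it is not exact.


Sort by priority (ascending = highest first):
Order: [(1, 10), (2, 12), (3, 7), (4, 12), (5, 9)]
Completion times:
  Priority 1, burst=10, C=10
  Priority 2, burst=12, C=22
  Priority 3, burst=7, C=29
  Priority 4, burst=12, C=41
  Priority 5, burst=9, C=50
Average turnaround = 152/5 = 30.4

30.4


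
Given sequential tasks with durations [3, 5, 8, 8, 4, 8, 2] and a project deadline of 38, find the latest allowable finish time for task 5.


LF(activity 5) = deadline - sum of successor durations
Successors: activities 6 through 7 with durations [8, 2]
Sum of successor durations = 10
LF = 38 - 10 = 28

28


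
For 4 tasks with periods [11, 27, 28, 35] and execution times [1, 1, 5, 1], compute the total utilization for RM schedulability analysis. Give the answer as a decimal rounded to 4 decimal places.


Compute individual utilizations (exact fractions):
  Task 1: C/T = 1/11 (approx. 0.0909)
  Task 2: C/T = 1/27 (approx. 0.037)
  Task 3: C/T = 5/28 (approx. 0.1786)
  Task 4: C/T = 1/35 (approx. 0.0286)
Total utilization U = 1/11 + 1/27 + 5/28 + 1/35 = 13933/41580
Rounded to 4 decimal places: U = 0.3351
RM (Liu & Layland) bound for 4 tasks = 0.756828; compare with U = 13933/41580 (approx. 0.335089)
U <= bound, so schedulable by RM sufficient condition.

0.3351


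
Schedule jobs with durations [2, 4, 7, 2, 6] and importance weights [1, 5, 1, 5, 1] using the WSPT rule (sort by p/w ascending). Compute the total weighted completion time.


Compute p/w ratios and sort ascending (WSPT): [(2, 5), (4, 5), (2, 1), (6, 1), (7, 1)]
Compute weighted completion times:
  Job (p=2,w=5): C=2, w*C=5*2=10
  Job (p=4,w=5): C=6, w*C=5*6=30
  Job (p=2,w=1): C=8, w*C=1*8=8
  Job (p=6,w=1): C=14, w*C=1*14=14
  Job (p=7,w=1): C=21, w*C=1*21=21
Total weighted completion time = 83

83


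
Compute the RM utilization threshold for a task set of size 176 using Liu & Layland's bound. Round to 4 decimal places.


Compute 2^(1/176) = 1.0039461017
Subtract 1: 1.0039461017 - 1 = 0.0039461017
Multiply by n: 176 * 0.0039461017 = 0.6945138992
Round to 4 dp: 0.6945

0.6945


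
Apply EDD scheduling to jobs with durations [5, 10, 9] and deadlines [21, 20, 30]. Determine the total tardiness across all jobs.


Sort by due date (EDD order): [(10, 20), (5, 21), (9, 30)]
Compute completion times and tardiness:
  Job 1: p=10, d=20, C=10, tardiness=max(0,10-20)=0
  Job 2: p=5, d=21, C=15, tardiness=max(0,15-21)=0
  Job 3: p=9, d=30, C=24, tardiness=max(0,24-30)=0
Total tardiness = 0

0


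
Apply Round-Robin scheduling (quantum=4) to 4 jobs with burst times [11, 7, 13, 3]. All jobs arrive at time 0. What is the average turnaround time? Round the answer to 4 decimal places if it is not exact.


Time quantum = 4
Execution trace:
  J1 runs 4 units, time = 4
  J2 runs 4 units, time = 8
  J3 runs 4 units, time = 12
  J4 runs 3 units, time = 15
  J1 runs 4 units, time = 19
  J2 runs 3 units, time = 22
  J3 runs 4 units, time = 26
  J1 runs 3 units, time = 29
  J3 runs 4 units, time = 33
  J3 runs 1 units, time = 34
Finish times: [29, 22, 34, 15]
Average turnaround = 100/4 = 25.0

25.0


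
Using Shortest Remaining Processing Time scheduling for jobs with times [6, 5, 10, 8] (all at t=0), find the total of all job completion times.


Since all jobs arrive at t=0, SRPT equals SPT ordering.
SPT order: [5, 6, 8, 10]
Completion times:
  Job 1: p=5, C=5
  Job 2: p=6, C=11
  Job 3: p=8, C=19
  Job 4: p=10, C=29
Total completion time = 5 + 11 + 19 + 29 = 64

64


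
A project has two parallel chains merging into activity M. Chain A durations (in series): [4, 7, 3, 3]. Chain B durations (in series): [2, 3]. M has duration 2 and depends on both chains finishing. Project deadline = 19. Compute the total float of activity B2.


Forward pass: ES(B2) = sum of predecessors on chain B = 2
EF = ES + duration = 2 + 3 = 5
Backward pass: LF(M) = deadline = 19; LS(M) = 19 - 2 = 17
LF(B2) = LS(M) - sum(successors on chain B) = 17 - 0 = 17
LS = LF - duration = 17 - 3 = 14
Total float = LS - ES = 14 - 2 = 12

12


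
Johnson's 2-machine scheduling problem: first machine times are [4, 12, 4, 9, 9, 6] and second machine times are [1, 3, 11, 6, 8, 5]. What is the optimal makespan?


Apply Johnson's rule:
  Group 1 (a <= b): [(3, 4, 11)]
  Group 2 (a > b): [(5, 9, 8), (4, 9, 6), (6, 6, 5), (2, 12, 3), (1, 4, 1)]
Optimal job order: [3, 5, 4, 6, 2, 1]
Schedule:
  Job 3: M1 done at 4, M2 done at 15
  Job 5: M1 done at 13, M2 done at 23
  Job 4: M1 done at 22, M2 done at 29
  Job 6: M1 done at 28, M2 done at 34
  Job 2: M1 done at 40, M2 done at 43
  Job 1: M1 done at 44, M2 done at 45
Makespan = 45

45


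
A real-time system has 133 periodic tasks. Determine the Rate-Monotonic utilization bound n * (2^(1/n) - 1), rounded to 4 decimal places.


Compute 2^(1/133) = 1.0052252371
Subtract 1: 1.0052252371 - 1 = 0.0052252371
Multiply by n: 133 * 0.0052252371 = 0.6949565343
Round to 4 dp: 0.6950

0.6950


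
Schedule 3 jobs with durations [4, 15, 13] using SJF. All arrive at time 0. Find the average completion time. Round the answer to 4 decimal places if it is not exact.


SJF order (ascending): [4, 13, 15]
Completion times:
  Job 1: burst=4, C=4
  Job 2: burst=13, C=17
  Job 3: burst=15, C=32
Average completion = 53/3 = 17.6667

17.6667


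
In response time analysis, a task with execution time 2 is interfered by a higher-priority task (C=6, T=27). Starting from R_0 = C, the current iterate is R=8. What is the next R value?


R_next = C + ceil(R_prev / T_hp) * C_hp
ceil(8 / 27) = ceil(0.2963) = 1
Interference = 1 * 6 = 6
R_next = 2 + 6 = 8
R_next = R_prev, so the iteration has converged (response time = 8).

8


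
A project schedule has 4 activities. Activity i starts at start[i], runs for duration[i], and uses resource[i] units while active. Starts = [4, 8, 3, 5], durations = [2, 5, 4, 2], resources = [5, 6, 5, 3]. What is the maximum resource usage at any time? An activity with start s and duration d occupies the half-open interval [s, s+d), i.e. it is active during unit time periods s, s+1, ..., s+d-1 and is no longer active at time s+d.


Each activity i is active on [start_i, start_i + duration_i).
Compute total resource usage per time slot:
  t=0: active resources = [], total = 0
  t=1: active resources = [], total = 0
  t=2: active resources = [], total = 0
  t=3: active resources = [5], total = 5
  t=4: active resources = [5, 5], total = 10
  t=5: active resources = [5, 5, 3], total = 13
  t=6: active resources = [5, 3], total = 8
  t=7: active resources = [], total = 0
  t=8: active resources = [6], total = 6
  t=9: active resources = [6], total = 6
  t=10: active resources = [6], total = 6
  t=11: active resources = [6], total = 6
  t=12: active resources = [6], total = 6
Peak resource demand = 13

13


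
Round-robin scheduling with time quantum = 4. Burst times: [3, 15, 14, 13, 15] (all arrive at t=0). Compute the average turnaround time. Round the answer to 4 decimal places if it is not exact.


Time quantum = 4
Execution trace:
  J1 runs 3 units, time = 3
  J2 runs 4 units, time = 7
  J3 runs 4 units, time = 11
  J4 runs 4 units, time = 15
  J5 runs 4 units, time = 19
  J2 runs 4 units, time = 23
  J3 runs 4 units, time = 27
  J4 runs 4 units, time = 31
  J5 runs 4 units, time = 35
  J2 runs 4 units, time = 39
  J3 runs 4 units, time = 43
  J4 runs 4 units, time = 47
  J5 runs 4 units, time = 51
  J2 runs 3 units, time = 54
  J3 runs 2 units, time = 56
  J4 runs 1 units, time = 57
  J5 runs 3 units, time = 60
Finish times: [3, 54, 56, 57, 60]
Average turnaround = 230/5 = 46.0

46.0


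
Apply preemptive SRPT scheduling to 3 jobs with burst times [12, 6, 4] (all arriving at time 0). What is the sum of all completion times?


Since all jobs arrive at t=0, SRPT equals SPT ordering.
SPT order: [4, 6, 12]
Completion times:
  Job 1: p=4, C=4
  Job 2: p=6, C=10
  Job 3: p=12, C=22
Total completion time = 4 + 10 + 22 = 36

36


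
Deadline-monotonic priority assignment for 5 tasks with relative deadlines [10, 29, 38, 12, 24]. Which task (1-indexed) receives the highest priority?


Sort tasks by relative deadline (ascending):
  Task 1: deadline = 10
  Task 4: deadline = 12
  Task 5: deadline = 24
  Task 2: deadline = 29
  Task 3: deadline = 38
Priority order (highest first): [1, 4, 5, 2, 3]
Highest priority task = 1

1


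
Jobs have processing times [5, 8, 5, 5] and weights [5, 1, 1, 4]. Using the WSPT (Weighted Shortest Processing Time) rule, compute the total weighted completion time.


Compute p/w ratios and sort ascending (WSPT): [(5, 5), (5, 4), (5, 1), (8, 1)]
Compute weighted completion times:
  Job (p=5,w=5): C=5, w*C=5*5=25
  Job (p=5,w=4): C=10, w*C=4*10=40
  Job (p=5,w=1): C=15, w*C=1*15=15
  Job (p=8,w=1): C=23, w*C=1*23=23
Total weighted completion time = 103

103


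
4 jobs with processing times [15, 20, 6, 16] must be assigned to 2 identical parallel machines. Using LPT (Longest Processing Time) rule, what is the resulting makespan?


Sort jobs in decreasing order (LPT): [20, 16, 15, 6]
Assign each job to the least loaded machine:
  Machine 1: jobs [20, 6], load = 26
  Machine 2: jobs [16, 15], load = 31
Makespan = max load = 31

31


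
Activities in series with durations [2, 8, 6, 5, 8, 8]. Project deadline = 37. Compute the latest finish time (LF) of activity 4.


LF(activity 4) = deadline - sum of successor durations
Successors: activities 5 through 6 with durations [8, 8]
Sum of successor durations = 16
LF = 37 - 16 = 21

21


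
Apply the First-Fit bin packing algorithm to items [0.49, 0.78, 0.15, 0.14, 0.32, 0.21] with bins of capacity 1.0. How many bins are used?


Place items sequentially using First-Fit:
  Item 0.49 -> new Bin 1
  Item 0.78 -> new Bin 2
  Item 0.15 -> Bin 1 (now 0.64)
  Item 0.14 -> Bin 1 (now 0.78)
  Item 0.32 -> new Bin 3
  Item 0.21 -> Bin 1 (now 0.99)
Total bins used = 3

3


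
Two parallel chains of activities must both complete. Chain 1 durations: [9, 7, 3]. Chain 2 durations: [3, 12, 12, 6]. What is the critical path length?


Path A total = 9 + 7 + 3 = 19
Path B total = 3 + 12 + 12 + 6 = 33
Critical path = longest path = max(19, 33) = 33

33


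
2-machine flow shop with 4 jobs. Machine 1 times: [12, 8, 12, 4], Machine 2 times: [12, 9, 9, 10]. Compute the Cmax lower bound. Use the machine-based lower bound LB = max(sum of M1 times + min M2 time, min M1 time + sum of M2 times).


LB1 = sum(M1 times) + min(M2 times) = 36 + 9 = 45
LB2 = min(M1 times) + sum(M2 times) = 4 + 40 = 44
Lower bound = max(LB1, LB2) = max(45, 44) = 45

45


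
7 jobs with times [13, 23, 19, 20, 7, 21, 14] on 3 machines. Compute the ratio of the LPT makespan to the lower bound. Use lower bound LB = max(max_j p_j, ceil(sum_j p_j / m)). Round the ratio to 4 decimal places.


LPT order: [23, 21, 20, 19, 14, 13, 7]
Machine loads after assignment: [36, 42, 39]
LPT makespan = 42
Lower bound = max(max_job, ceil(total/3)) = max(23, 39) = 39
Ratio = 42 / 39 = 1.0769

1.0769


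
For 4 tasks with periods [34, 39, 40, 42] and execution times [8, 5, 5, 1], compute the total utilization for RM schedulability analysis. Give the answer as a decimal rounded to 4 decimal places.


Compute individual utilizations (exact fractions):
  Task 1: C/T = 8/34 = 4/17 (approx. 0.2353)
  Task 2: C/T = 5/39 (approx. 0.1282)
  Task 3: C/T = 5/40 = 1/8 (approx. 0.125)
  Task 4: C/T = 1/42 (approx. 0.0238)
Total utilization U = 4/17 + 5/39 + 1/8 + 1/42 = 19021/37128
Rounded to 4 decimal places: U = 0.5123
RM (Liu & Layland) bound for 4 tasks = 0.756828; compare with U = 19021/37128 (approx. 0.512309)
U <= bound, so schedulable by RM sufficient condition.

0.5123


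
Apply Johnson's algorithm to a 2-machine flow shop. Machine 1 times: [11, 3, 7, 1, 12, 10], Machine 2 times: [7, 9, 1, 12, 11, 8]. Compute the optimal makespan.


Apply Johnson's rule:
  Group 1 (a <= b): [(4, 1, 12), (2, 3, 9)]
  Group 2 (a > b): [(5, 12, 11), (6, 10, 8), (1, 11, 7), (3, 7, 1)]
Optimal job order: [4, 2, 5, 6, 1, 3]
Schedule:
  Job 4: M1 done at 1, M2 done at 13
  Job 2: M1 done at 4, M2 done at 22
  Job 5: M1 done at 16, M2 done at 33
  Job 6: M1 done at 26, M2 done at 41
  Job 1: M1 done at 37, M2 done at 48
  Job 3: M1 done at 44, M2 done at 49
Makespan = 49

49


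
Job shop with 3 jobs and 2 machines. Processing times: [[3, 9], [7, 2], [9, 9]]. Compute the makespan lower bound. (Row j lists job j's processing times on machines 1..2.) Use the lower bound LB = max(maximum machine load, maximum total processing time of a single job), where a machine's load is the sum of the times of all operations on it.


Machine loads:
  Machine 1: 3 + 7 + 9 = 19
  Machine 2: 9 + 2 + 9 = 20
Max machine load = 20
Job totals:
  Job 1: 12
  Job 2: 9
  Job 3: 18
Max job total = 18
Lower bound = max(20, 18) = 20

20


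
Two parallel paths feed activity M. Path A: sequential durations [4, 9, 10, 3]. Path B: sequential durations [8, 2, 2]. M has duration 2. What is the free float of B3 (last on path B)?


ES(B3) = sum of predecessors on chain B = 10
EF(B3) = ES + duration = 10 + 2 = 12
Successor of B3 is M. ES(M) = max(sum(A), sum(B)) = max(26, 12) = 26
Free float = ES(successor) - EF(current) = 26 - 12 = 14

14


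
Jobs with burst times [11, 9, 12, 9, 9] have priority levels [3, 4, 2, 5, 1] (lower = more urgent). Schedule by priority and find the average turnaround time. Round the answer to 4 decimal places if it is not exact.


Sort by priority (ascending = highest first):
Order: [(1, 9), (2, 12), (3, 11), (4, 9), (5, 9)]
Completion times:
  Priority 1, burst=9, C=9
  Priority 2, burst=12, C=21
  Priority 3, burst=11, C=32
  Priority 4, burst=9, C=41
  Priority 5, burst=9, C=50
Average turnaround = 153/5 = 30.6

30.6


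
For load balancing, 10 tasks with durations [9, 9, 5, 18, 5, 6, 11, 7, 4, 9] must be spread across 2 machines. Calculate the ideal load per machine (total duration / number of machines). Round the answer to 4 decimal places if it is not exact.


Total processing time = 9 + 9 + 5 + 18 + 5 + 6 + 11 + 7 + 4 + 9 = 83
Number of machines = 2
Ideal balanced load = 83 / 2 = 41.5

41.5


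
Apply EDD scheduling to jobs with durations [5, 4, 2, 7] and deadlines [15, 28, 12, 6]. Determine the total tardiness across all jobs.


Sort by due date (EDD order): [(7, 6), (2, 12), (5, 15), (4, 28)]
Compute completion times and tardiness:
  Job 1: p=7, d=6, C=7, tardiness=max(0,7-6)=1
  Job 2: p=2, d=12, C=9, tardiness=max(0,9-12)=0
  Job 3: p=5, d=15, C=14, tardiness=max(0,14-15)=0
  Job 4: p=4, d=28, C=18, tardiness=max(0,18-28)=0
Total tardiness = 1

1


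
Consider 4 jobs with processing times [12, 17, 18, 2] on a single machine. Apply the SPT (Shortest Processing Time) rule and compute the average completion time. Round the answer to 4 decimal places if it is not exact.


Sort jobs by processing time (SPT order): [2, 12, 17, 18]
Compute completion times sequentially:
  Job 1: processing = 2, completes at 2
  Job 2: processing = 12, completes at 14
  Job 3: processing = 17, completes at 31
  Job 4: processing = 18, completes at 49
Sum of completion times = 96
Average completion time = 96/4 = 24.0

24.0


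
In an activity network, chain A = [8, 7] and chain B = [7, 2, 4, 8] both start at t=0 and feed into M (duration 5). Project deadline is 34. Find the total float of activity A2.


Forward pass: ES(A2) = sum of predecessors on chain A = 8
EF = ES + duration = 8 + 7 = 15
Backward pass: LF(M) = deadline = 34; LS(M) = 34 - 5 = 29
LF(A2) = LS(M) - sum(successors on chain A) = 29 - 0 = 29
LS = LF - duration = 29 - 7 = 22
Total float = LS - ES = 22 - 8 = 14

14


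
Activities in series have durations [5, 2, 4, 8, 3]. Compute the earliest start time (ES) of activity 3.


Activity 3 starts after activities 1 through 2 complete.
Predecessor durations: [5, 2]
ES = 5 + 2 = 7

7


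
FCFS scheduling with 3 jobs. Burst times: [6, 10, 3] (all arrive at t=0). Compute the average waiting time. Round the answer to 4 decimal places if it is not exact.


FCFS order (as given): [6, 10, 3]
Waiting times:
  Job 1: wait = 0
  Job 2: wait = 6
  Job 3: wait = 16
Sum of waiting times = 22
Average waiting time = 22/3 = 7.3333

7.3333


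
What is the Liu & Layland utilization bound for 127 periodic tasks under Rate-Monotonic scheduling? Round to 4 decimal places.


Compute 2^(1/127) = 1.0054727730
Subtract 1: 1.0054727730 - 1 = 0.0054727730
Multiply by n: 127 * 0.0054727730 = 0.6950421710
Round to 4 dp: 0.6950

0.6950


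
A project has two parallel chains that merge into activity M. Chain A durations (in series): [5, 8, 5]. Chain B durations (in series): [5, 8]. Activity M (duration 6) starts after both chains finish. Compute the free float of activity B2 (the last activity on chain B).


ES(B2) = sum of predecessors on chain B = 5
EF(B2) = ES + duration = 5 + 8 = 13
Successor of B2 is M. ES(M) = max(sum(A), sum(B)) = max(18, 13) = 18
Free float = ES(successor) - EF(current) = 18 - 13 = 5

5


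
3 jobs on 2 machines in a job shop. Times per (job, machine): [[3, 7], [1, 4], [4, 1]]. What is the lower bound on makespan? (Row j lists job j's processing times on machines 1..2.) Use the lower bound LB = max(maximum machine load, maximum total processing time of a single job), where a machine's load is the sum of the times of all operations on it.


Machine loads:
  Machine 1: 3 + 1 + 4 = 8
  Machine 2: 7 + 4 + 1 = 12
Max machine load = 12
Job totals:
  Job 1: 10
  Job 2: 5
  Job 3: 5
Max job total = 10
Lower bound = max(12, 10) = 12

12


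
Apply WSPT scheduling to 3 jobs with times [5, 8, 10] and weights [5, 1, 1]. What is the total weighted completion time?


Compute p/w ratios and sort ascending (WSPT): [(5, 5), (8, 1), (10, 1)]
Compute weighted completion times:
  Job (p=5,w=5): C=5, w*C=5*5=25
  Job (p=8,w=1): C=13, w*C=1*13=13
  Job (p=10,w=1): C=23, w*C=1*23=23
Total weighted completion time = 61

61


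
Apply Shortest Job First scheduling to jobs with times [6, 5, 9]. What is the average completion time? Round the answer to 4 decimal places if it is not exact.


SJF order (ascending): [5, 6, 9]
Completion times:
  Job 1: burst=5, C=5
  Job 2: burst=6, C=11
  Job 3: burst=9, C=20
Average completion = 36/3 = 12.0

12.0


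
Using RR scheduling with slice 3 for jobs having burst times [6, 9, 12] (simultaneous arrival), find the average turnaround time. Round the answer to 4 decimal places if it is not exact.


Time quantum = 3
Execution trace:
  J1 runs 3 units, time = 3
  J2 runs 3 units, time = 6
  J3 runs 3 units, time = 9
  J1 runs 3 units, time = 12
  J2 runs 3 units, time = 15
  J3 runs 3 units, time = 18
  J2 runs 3 units, time = 21
  J3 runs 3 units, time = 24
  J3 runs 3 units, time = 27
Finish times: [12, 21, 27]
Average turnaround = 60/3 = 20.0

20.0


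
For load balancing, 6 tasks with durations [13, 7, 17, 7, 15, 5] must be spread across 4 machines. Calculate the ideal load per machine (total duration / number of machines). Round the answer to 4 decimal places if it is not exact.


Total processing time = 13 + 7 + 17 + 7 + 15 + 5 = 64
Number of machines = 4
Ideal balanced load = 64 / 4 = 16.0

16.0


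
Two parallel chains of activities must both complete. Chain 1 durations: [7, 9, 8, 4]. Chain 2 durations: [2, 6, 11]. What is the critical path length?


Path A total = 7 + 9 + 8 + 4 = 28
Path B total = 2 + 6 + 11 = 19
Critical path = longest path = max(28, 19) = 28

28


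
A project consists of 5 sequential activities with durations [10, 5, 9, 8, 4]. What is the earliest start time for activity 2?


Activity 2 starts after activities 1 through 1 complete.
Predecessor durations: [10]
ES = 10 = 10

10


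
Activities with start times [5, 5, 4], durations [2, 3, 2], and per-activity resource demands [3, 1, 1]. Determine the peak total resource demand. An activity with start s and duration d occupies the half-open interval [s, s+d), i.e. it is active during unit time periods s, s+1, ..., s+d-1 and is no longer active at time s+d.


Each activity i is active on [start_i, start_i + duration_i).
Compute total resource usage per time slot:
  t=0: active resources = [], total = 0
  t=1: active resources = [], total = 0
  t=2: active resources = [], total = 0
  t=3: active resources = [], total = 0
  t=4: active resources = [1], total = 1
  t=5: active resources = [3, 1, 1], total = 5
  t=6: active resources = [3, 1], total = 4
  t=7: active resources = [1], total = 1
Peak resource demand = 5

5


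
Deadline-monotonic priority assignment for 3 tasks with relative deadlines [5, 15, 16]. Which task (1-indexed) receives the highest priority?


Sort tasks by relative deadline (ascending):
  Task 1: deadline = 5
  Task 2: deadline = 15
  Task 3: deadline = 16
Priority order (highest first): [1, 2, 3]
Highest priority task = 1

1


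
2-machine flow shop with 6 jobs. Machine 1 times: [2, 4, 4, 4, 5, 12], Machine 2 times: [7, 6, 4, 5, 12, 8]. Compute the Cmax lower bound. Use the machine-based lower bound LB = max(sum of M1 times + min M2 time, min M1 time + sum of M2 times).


LB1 = sum(M1 times) + min(M2 times) = 31 + 4 = 35
LB2 = min(M1 times) + sum(M2 times) = 2 + 42 = 44
Lower bound = max(LB1, LB2) = max(35, 44) = 44

44


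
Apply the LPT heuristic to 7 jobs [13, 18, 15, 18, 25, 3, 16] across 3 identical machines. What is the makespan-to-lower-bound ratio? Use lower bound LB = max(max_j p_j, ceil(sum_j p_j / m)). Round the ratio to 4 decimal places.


LPT order: [25, 18, 18, 16, 15, 13, 3]
Machine loads after assignment: [38, 34, 36]
LPT makespan = 38
Lower bound = max(max_job, ceil(total/3)) = max(25, 36) = 36
Ratio = 38 / 36 = 1.0556

1.0556


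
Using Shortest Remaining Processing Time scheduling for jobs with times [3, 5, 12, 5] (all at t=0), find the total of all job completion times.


Since all jobs arrive at t=0, SRPT equals SPT ordering.
SPT order: [3, 5, 5, 12]
Completion times:
  Job 1: p=3, C=3
  Job 2: p=5, C=8
  Job 3: p=5, C=13
  Job 4: p=12, C=25
Total completion time = 3 + 8 + 13 + 25 = 49

49


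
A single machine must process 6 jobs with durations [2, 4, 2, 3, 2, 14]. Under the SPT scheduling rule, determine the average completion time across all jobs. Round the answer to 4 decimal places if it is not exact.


Sort jobs by processing time (SPT order): [2, 2, 2, 3, 4, 14]
Compute completion times sequentially:
  Job 1: processing = 2, completes at 2
  Job 2: processing = 2, completes at 4
  Job 3: processing = 2, completes at 6
  Job 4: processing = 3, completes at 9
  Job 5: processing = 4, completes at 13
  Job 6: processing = 14, completes at 27
Sum of completion times = 61
Average completion time = 61/6 = 10.1667

10.1667


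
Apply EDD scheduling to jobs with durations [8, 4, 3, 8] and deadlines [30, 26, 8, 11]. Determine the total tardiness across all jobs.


Sort by due date (EDD order): [(3, 8), (8, 11), (4, 26), (8, 30)]
Compute completion times and tardiness:
  Job 1: p=3, d=8, C=3, tardiness=max(0,3-8)=0
  Job 2: p=8, d=11, C=11, tardiness=max(0,11-11)=0
  Job 3: p=4, d=26, C=15, tardiness=max(0,15-26)=0
  Job 4: p=8, d=30, C=23, tardiness=max(0,23-30)=0
Total tardiness = 0

0


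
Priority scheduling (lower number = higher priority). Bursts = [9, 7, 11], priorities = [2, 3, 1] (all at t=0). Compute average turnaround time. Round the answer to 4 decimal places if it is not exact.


Sort by priority (ascending = highest first):
Order: [(1, 11), (2, 9), (3, 7)]
Completion times:
  Priority 1, burst=11, C=11
  Priority 2, burst=9, C=20
  Priority 3, burst=7, C=27
Average turnaround = 58/3 = 19.3333

19.3333


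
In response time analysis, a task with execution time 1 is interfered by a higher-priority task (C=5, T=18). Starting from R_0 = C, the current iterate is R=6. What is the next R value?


R_next = C + ceil(R_prev / T_hp) * C_hp
ceil(6 / 18) = ceil(0.3333) = 1
Interference = 1 * 5 = 5
R_next = 1 + 5 = 6
R_next = R_prev, so the iteration has converged (response time = 6).

6


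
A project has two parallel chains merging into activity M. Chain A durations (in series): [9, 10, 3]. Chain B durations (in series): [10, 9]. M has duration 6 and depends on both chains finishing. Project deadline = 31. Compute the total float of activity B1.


Forward pass: ES(B1) = sum of predecessors on chain B = 0
EF = ES + duration = 0 + 10 = 10
Backward pass: LF(M) = deadline = 31; LS(M) = 31 - 6 = 25
LF(B1) = LS(M) - sum(successors on chain B) = 25 - 9 = 16
LS = LF - duration = 16 - 10 = 6
Total float = LS - ES = 6 - 0 = 6

6


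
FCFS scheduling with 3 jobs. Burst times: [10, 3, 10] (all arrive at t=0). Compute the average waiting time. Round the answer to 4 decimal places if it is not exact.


FCFS order (as given): [10, 3, 10]
Waiting times:
  Job 1: wait = 0
  Job 2: wait = 10
  Job 3: wait = 13
Sum of waiting times = 23
Average waiting time = 23/3 = 7.6667

7.6667


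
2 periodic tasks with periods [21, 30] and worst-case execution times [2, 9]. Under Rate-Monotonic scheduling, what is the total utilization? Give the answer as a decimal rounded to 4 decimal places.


Compute individual utilizations (exact fractions):
  Task 1: C/T = 2/21 (approx. 0.0952)
  Task 2: C/T = 9/30 = 3/10 (approx. 0.3)
Total utilization U = 2/21 + 3/10 = 83/210
Rounded to 4 decimal places: U = 0.3952
RM (Liu & Layland) bound for 2 tasks = 0.828427; compare with U = 83/210 (approx. 0.395238)
U <= bound, so schedulable by RM sufficient condition.

0.3952


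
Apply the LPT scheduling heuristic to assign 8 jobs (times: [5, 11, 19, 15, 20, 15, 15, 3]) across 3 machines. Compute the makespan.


Sort jobs in decreasing order (LPT): [20, 19, 15, 15, 15, 11, 5, 3]
Assign each job to the least loaded machine:
  Machine 1: jobs [20, 11, 3], load = 34
  Machine 2: jobs [19, 15], load = 34
  Machine 3: jobs [15, 15, 5], load = 35
Makespan = max load = 35

35


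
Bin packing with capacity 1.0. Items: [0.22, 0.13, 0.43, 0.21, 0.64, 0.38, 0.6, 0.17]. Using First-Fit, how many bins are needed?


Place items sequentially using First-Fit:
  Item 0.22 -> new Bin 1
  Item 0.13 -> Bin 1 (now 0.35)
  Item 0.43 -> Bin 1 (now 0.78)
  Item 0.21 -> Bin 1 (now 0.99)
  Item 0.64 -> new Bin 2
  Item 0.38 -> new Bin 3
  Item 0.6 -> Bin 3 (now 0.98)
  Item 0.17 -> Bin 2 (now 0.81)
Total bins used = 3

3


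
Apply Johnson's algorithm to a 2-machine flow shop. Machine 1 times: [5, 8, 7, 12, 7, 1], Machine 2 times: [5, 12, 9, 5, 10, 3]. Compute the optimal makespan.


Apply Johnson's rule:
  Group 1 (a <= b): [(6, 1, 3), (1, 5, 5), (3, 7, 9), (5, 7, 10), (2, 8, 12)]
  Group 2 (a > b): [(4, 12, 5)]
Optimal job order: [6, 1, 3, 5, 2, 4]
Schedule:
  Job 6: M1 done at 1, M2 done at 4
  Job 1: M1 done at 6, M2 done at 11
  Job 3: M1 done at 13, M2 done at 22
  Job 5: M1 done at 20, M2 done at 32
  Job 2: M1 done at 28, M2 done at 44
  Job 4: M1 done at 40, M2 done at 49
Makespan = 49

49


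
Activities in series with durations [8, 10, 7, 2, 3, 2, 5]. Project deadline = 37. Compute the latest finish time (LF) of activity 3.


LF(activity 3) = deadline - sum of successor durations
Successors: activities 4 through 7 with durations [2, 3, 2, 5]
Sum of successor durations = 12
LF = 37 - 12 = 25

25


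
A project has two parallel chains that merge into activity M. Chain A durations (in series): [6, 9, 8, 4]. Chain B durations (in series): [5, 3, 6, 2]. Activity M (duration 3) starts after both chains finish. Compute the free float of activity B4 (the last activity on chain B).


ES(B4) = sum of predecessors on chain B = 14
EF(B4) = ES + duration = 14 + 2 = 16
Successor of B4 is M. ES(M) = max(sum(A), sum(B)) = max(27, 16) = 27
Free float = ES(successor) - EF(current) = 27 - 16 = 11

11


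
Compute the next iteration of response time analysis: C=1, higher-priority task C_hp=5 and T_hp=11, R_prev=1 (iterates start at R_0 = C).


R_next = C + ceil(R_prev / T_hp) * C_hp
ceil(1 / 11) = ceil(0.0909) = 1
Interference = 1 * 5 = 5
R_next = 1 + 5 = 6

6


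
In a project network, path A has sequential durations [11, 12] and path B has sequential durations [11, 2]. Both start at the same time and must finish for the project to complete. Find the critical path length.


Path A total = 11 + 12 = 23
Path B total = 11 + 2 = 13
Critical path = longest path = max(23, 13) = 23

23


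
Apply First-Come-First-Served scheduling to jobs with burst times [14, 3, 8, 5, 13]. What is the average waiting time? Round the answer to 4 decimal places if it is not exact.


FCFS order (as given): [14, 3, 8, 5, 13]
Waiting times:
  Job 1: wait = 0
  Job 2: wait = 14
  Job 3: wait = 17
  Job 4: wait = 25
  Job 5: wait = 30
Sum of waiting times = 86
Average waiting time = 86/5 = 17.2

17.2


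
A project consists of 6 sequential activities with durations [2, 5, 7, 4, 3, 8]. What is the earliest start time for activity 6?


Activity 6 starts after activities 1 through 5 complete.
Predecessor durations: [2, 5, 7, 4, 3]
ES = 2 + 5 + 7 + 4 + 3 = 21

21


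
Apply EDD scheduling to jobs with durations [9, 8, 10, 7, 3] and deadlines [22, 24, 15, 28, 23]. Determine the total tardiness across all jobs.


Sort by due date (EDD order): [(10, 15), (9, 22), (3, 23), (8, 24), (7, 28)]
Compute completion times and tardiness:
  Job 1: p=10, d=15, C=10, tardiness=max(0,10-15)=0
  Job 2: p=9, d=22, C=19, tardiness=max(0,19-22)=0
  Job 3: p=3, d=23, C=22, tardiness=max(0,22-23)=0
  Job 4: p=8, d=24, C=30, tardiness=max(0,30-24)=6
  Job 5: p=7, d=28, C=37, tardiness=max(0,37-28)=9
Total tardiness = 15

15


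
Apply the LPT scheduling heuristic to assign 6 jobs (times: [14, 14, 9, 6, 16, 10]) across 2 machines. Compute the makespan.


Sort jobs in decreasing order (LPT): [16, 14, 14, 10, 9, 6]
Assign each job to the least loaded machine:
  Machine 1: jobs [16, 10, 9], load = 35
  Machine 2: jobs [14, 14, 6], load = 34
Makespan = max load = 35

35


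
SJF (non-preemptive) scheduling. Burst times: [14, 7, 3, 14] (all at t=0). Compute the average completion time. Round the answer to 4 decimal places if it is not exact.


SJF order (ascending): [3, 7, 14, 14]
Completion times:
  Job 1: burst=3, C=3
  Job 2: burst=7, C=10
  Job 3: burst=14, C=24
  Job 4: burst=14, C=38
Average completion = 75/4 = 18.75

18.75


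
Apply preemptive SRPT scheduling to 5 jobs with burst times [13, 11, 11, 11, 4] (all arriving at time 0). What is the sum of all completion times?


Since all jobs arrive at t=0, SRPT equals SPT ordering.
SPT order: [4, 11, 11, 11, 13]
Completion times:
  Job 1: p=4, C=4
  Job 2: p=11, C=15
  Job 3: p=11, C=26
  Job 4: p=11, C=37
  Job 5: p=13, C=50
Total completion time = 4 + 15 + 26 + 37 + 50 = 132

132


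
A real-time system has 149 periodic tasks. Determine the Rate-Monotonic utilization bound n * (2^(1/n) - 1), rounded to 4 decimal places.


Compute 2^(1/149) = 1.0046628318
Subtract 1: 1.0046628318 - 1 = 0.0046628318
Multiply by n: 149 * 0.0046628318 = 0.6947619382
Round to 4 dp: 0.6948

0.6948


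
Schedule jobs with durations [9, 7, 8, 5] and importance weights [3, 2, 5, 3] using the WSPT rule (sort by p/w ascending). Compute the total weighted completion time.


Compute p/w ratios and sort ascending (WSPT): [(8, 5), (5, 3), (9, 3), (7, 2)]
Compute weighted completion times:
  Job (p=8,w=5): C=8, w*C=5*8=40
  Job (p=5,w=3): C=13, w*C=3*13=39
  Job (p=9,w=3): C=22, w*C=3*22=66
  Job (p=7,w=2): C=29, w*C=2*29=58
Total weighted completion time = 203

203


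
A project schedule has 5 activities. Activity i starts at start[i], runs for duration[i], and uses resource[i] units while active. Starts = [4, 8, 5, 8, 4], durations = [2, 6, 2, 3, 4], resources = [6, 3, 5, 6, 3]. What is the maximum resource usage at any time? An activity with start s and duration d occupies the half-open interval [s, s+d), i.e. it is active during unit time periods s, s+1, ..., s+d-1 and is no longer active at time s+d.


Each activity i is active on [start_i, start_i + duration_i).
Compute total resource usage per time slot:
  t=0: active resources = [], total = 0
  t=1: active resources = [], total = 0
  t=2: active resources = [], total = 0
  t=3: active resources = [], total = 0
  t=4: active resources = [6, 3], total = 9
  t=5: active resources = [6, 5, 3], total = 14
  t=6: active resources = [5, 3], total = 8
  t=7: active resources = [3], total = 3
  t=8: active resources = [3, 6], total = 9
  t=9: active resources = [3, 6], total = 9
  t=10: active resources = [3, 6], total = 9
  t=11: active resources = [3], total = 3
  t=12: active resources = [3], total = 3
  t=13: active resources = [3], total = 3
Peak resource demand = 14

14
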